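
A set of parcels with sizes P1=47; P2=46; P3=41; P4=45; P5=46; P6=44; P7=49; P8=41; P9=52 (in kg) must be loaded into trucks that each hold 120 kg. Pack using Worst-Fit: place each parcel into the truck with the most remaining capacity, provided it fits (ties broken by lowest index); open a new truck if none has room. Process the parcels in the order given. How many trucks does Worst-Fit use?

5 trucks

truck 1: place P1 (47 kg), 73 kg left
truck 1: place P2 (46 kg), 27 kg left
truck 2: place P3 (41 kg), 79 kg left
truck 2: place P4 (45 kg), 34 kg left
truck 3: place P5 (46 kg), 74 kg left
truck 3: place P6 (44 kg), 30 kg left
truck 4: place P7 (49 kg), 71 kg left
truck 4: place P8 (41 kg), 30 kg left
truck 5: place P9 (52 kg), 68 kg left
Final trucks: [47,46] [41,45] [46,44] [49,41] [52].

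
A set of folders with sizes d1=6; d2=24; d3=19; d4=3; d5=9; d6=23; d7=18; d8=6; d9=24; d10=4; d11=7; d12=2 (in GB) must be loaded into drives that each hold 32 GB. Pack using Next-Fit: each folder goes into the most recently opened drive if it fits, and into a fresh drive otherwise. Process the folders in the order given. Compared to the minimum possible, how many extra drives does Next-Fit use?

Next-Fit: [6,24] [19,3,9] [23] [18,6] [24,4] [7,2] → 6 drives.
Total size 145 GB; any packing needs at least ⌈145/32⌉ = 5 drives.
An optimal packing achieves that bound: [24,7] [24,6,2] [23,9] [19,6,4,3] [18] → 5 drives.
Excess: 6 − 5 = 1.

1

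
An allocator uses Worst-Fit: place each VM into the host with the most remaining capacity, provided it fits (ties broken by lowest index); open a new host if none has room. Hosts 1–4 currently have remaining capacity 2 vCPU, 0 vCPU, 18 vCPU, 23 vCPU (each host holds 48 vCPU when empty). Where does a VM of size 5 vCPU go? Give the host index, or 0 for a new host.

4

Hosts with room: host 3 (18 vCPU), host 4 (23 vCPU).
Most room is host 4 with 23 vCPU free.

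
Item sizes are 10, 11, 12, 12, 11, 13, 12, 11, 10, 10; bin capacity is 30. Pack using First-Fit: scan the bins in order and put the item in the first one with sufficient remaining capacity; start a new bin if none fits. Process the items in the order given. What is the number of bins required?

10 → bin 1 (remaining 20)
11 → bin 1 (remaining 9)
12 → bin 2 (remaining 18)
12 → bin 2 (remaining 6)
11 → bin 3 (remaining 19)
13 → bin 3 (remaining 6)
12 → bin 4 (remaining 18)
11 → bin 4 (remaining 7)
10 → bin 5 (remaining 20)
10 → bin 5 (remaining 10)

5 bins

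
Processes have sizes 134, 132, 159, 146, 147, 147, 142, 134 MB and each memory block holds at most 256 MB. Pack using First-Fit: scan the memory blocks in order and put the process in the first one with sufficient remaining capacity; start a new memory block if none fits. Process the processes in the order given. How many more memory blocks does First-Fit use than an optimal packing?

First-Fit: [134] [132] [159] [146] [147] [147] [142] [134] → 8 memory blocks.
8 processes exceed 128 MB (half the capacity), and no two of those can share a memory block, so at least 8 memory blocks are needed.
So 8 is already optimal.

0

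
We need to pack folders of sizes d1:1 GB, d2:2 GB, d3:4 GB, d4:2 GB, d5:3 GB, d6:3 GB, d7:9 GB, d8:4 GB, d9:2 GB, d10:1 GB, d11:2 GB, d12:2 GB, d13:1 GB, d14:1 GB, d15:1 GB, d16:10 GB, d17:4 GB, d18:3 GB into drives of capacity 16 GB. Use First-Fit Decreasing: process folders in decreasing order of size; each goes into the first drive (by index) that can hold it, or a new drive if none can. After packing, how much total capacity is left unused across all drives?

Sorted descending: 10, 9, 4, 4, 4, 3, 3, 3, 2, 2, 2, 2, 2, 1, 1, 1, 1, 1.
10 GB → drive 1 (remaining 6 GB)
9 GB → drive 2 (remaining 7 GB)
4 GB → drive 1 (remaining 2 GB)
4 GB → drive 2 (remaining 3 GB)
4 GB → drive 3 (remaining 12 GB)
3 GB → drive 2 (remaining 0 GB)
3 GB → drive 3 (remaining 9 GB)
3 GB → drive 3 (remaining 6 GB)
2 GB → drive 1 (remaining 0 GB)
2 GB → drive 3 (remaining 4 GB)
2 GB → drive 3 (remaining 2 GB)
2 GB → drive 3 (remaining 0 GB)
2 GB → drive 4 (remaining 14 GB)
1 GB → drive 4 (remaining 13 GB)
1 GB → drive 4 (remaining 12 GB)
1 GB → drive 4 (remaining 11 GB)
1 GB → drive 4 (remaining 10 GB)
1 GB → drive 4 (remaining 9 GB)
4 drives × 16 GB = 64 GB; used 55 GB; unused 9 GB.

9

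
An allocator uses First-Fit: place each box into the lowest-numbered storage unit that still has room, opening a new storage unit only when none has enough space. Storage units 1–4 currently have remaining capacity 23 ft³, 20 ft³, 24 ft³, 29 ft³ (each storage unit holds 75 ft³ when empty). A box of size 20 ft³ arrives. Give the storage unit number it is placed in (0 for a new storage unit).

Storage units with room: storage unit 1 (23 ft³), storage unit 2 (20 ft³), storage unit 3 (24 ft³), storage unit 4 (29 ft³).
The first with room is storage unit 1.

1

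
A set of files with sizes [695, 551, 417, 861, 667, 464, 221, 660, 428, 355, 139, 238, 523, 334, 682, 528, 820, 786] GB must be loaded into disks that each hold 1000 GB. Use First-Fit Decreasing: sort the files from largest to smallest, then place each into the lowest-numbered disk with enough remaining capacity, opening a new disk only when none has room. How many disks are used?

11

Sorted descending: 861, 820, 786, 695, 682, 667, 660, 551, 528, 523, 464, 428, 417, 355, 334, 238, 221, 139.
disk 1: place 861 GB, 139 GB left
disk 2: place 820 GB, 180 GB left
disk 3: place 786 GB, 214 GB left
disk 4: place 695 GB, 305 GB left
disk 5: place 682 GB, 318 GB left
disk 6: place 667 GB, 333 GB left
disk 7: place 660 GB, 340 GB left
disk 8: place 551 GB, 449 GB left
disk 9: place 528 GB, 472 GB left
disk 10: place 523 GB, 477 GB left
disk 9: place 464 GB, 8 GB left
disk 8: place 428 GB, 21 GB left
disk 10: place 417 GB, 60 GB left
disk 11: place 355 GB, 645 GB left
disk 7: place 334 GB, 6 GB left
disk 4: place 238 GB, 67 GB left
disk 5: place 221 GB, 97 GB left
disk 1: place 139 GB, 0 GB left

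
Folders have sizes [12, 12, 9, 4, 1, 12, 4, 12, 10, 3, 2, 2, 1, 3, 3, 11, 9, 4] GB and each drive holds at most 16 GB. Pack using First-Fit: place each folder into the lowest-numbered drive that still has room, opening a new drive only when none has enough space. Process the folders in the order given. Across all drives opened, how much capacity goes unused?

14

Put 12 GB in drive 1; 4 GB remain.
Put 12 GB in drive 2; 4 GB remain.
Put 9 GB in drive 3; 7 GB remain.
Put 4 GB in drive 1; 0 GB remain.
Put 1 GB in drive 2; 3 GB remain.
Put 12 GB in drive 4; 4 GB remain.
Put 4 GB in drive 3; 3 GB remain.
Put 12 GB in drive 5; 4 GB remain.
Put 10 GB in drive 6; 6 GB remain.
Put 3 GB in drive 2; 0 GB remain.
Put 2 GB in drive 3; 1 GB remain.
Put 2 GB in drive 4; 2 GB remain.
Put 1 GB in drive 3; 0 GB remain.
Put 3 GB in drive 5; 1 GB remain.
Put 3 GB in drive 6; 3 GB remain.
Put 11 GB in drive 7; 5 GB remain.
Put 9 GB in drive 8; 7 GB remain.
Put 4 GB in drive 7; 1 GB remain.
8 drives × 16 GB = 128 GB; used 114 GB; unused 14 GB.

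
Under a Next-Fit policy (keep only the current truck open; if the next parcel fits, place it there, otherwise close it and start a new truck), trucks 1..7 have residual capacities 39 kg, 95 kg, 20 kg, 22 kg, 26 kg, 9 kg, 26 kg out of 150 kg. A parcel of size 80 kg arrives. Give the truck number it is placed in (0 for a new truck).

0

Next-Fit only looks at truck 7, which has 26 kg free.
80 kg does not fit, so a new truck is opened.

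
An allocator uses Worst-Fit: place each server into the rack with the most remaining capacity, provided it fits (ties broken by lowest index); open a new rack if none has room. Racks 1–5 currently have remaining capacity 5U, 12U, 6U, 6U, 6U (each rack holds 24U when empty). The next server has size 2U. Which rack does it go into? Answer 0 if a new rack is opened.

2

Racks with room: rack 1 (5U), rack 2 (12U), rack 3 (6U), rack 4 (6U), rack 5 (6U).
Most room is rack 2 with 12U free.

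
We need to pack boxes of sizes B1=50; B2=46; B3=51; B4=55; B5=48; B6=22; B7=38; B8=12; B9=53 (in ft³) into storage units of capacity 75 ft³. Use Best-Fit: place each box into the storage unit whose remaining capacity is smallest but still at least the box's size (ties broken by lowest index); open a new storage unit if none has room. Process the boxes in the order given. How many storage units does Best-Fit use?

Put B1 (50 ft³) in storage unit 1; 25 ft³ remain.
Put B2 (46 ft³) in storage unit 2; 29 ft³ remain.
Put B3 (51 ft³) in storage unit 3; 24 ft³ remain.
Put B4 (55 ft³) in storage unit 4; 20 ft³ remain.
Put B5 (48 ft³) in storage unit 5; 27 ft³ remain.
Put B6 (22 ft³) in storage unit 3; 2 ft³ remain.
Put B7 (38 ft³) in storage unit 6; 37 ft³ remain.
Put B8 (12 ft³) in storage unit 4; 8 ft³ remain.
Put B9 (53 ft³) in storage unit 7; 22 ft³ remain.

7 storage units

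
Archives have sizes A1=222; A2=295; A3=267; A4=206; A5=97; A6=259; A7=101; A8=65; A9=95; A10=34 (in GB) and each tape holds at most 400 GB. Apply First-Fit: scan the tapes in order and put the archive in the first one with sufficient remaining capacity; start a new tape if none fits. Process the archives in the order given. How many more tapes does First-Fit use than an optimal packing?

First-Fit: [222,97,65] [295,101] [267,95,34] [206] [259] → 5 tapes.
Total size 1641 GB; any packing needs at least ⌈1641/400⌉ = 5 tapes.
So 5 is already optimal.

0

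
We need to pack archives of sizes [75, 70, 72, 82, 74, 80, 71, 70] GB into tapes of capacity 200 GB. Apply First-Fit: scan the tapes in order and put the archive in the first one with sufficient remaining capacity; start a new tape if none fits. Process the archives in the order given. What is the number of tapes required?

4

Put 75 GB in tape 1; 125 GB remain.
Put 70 GB in tape 1; 55 GB remain.
Put 72 GB in tape 2; 128 GB remain.
Put 82 GB in tape 2; 46 GB remain.
Put 74 GB in tape 3; 126 GB remain.
Put 80 GB in tape 3; 46 GB remain.
Put 71 GB in tape 4; 129 GB remain.
Put 70 GB in tape 4; 59 GB remain.
Final tapes: [75,70] [72,82] [74,80] [71,70].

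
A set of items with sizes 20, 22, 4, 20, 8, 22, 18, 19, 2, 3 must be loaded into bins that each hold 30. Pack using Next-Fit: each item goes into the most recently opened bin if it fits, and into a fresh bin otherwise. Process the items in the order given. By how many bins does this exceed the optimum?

Next-Fit: [20] [22,4] [20,8] [22] [18] [19,2,3] → 6 bins.
6 items exceed 15 (half the capacity), and no two of those can share a bin, so at least 6 bins are needed.
So 6 is already optimal.

0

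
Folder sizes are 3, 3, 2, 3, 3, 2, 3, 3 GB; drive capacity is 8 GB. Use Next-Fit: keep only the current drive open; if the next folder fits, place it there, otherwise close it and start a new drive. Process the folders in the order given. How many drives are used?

3 drives

drive 1: place 3 GB, 5 GB left
drive 1: place 3 GB, 2 GB left
drive 1: place 2 GB, 0 GB left
drive 2: place 3 GB, 5 GB left
drive 2: place 3 GB, 2 GB left
drive 2: place 2 GB, 0 GB left
drive 3: place 3 GB, 5 GB left
drive 3: place 3 GB, 2 GB left
Final drives: [3,3,2] [3,3,2] [3,3].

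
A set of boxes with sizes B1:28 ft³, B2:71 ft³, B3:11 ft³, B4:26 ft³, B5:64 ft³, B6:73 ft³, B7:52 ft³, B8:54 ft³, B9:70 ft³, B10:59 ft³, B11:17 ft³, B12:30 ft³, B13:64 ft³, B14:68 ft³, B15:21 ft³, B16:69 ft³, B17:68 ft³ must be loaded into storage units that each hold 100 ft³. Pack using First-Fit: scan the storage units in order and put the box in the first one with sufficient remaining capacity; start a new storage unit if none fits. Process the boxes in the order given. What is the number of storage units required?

B1 (28 ft³) → storage unit 1 (remaining 72 ft³)
B2 (71 ft³) → storage unit 1 (remaining 1 ft³)
B3 (11 ft³) → storage unit 2 (remaining 89 ft³)
B4 (26 ft³) → storage unit 2 (remaining 63 ft³)
B5 (64 ft³) → storage unit 3 (remaining 36 ft³)
B6 (73 ft³) → storage unit 4 (remaining 27 ft³)
B7 (52 ft³) → storage unit 2 (remaining 11 ft³)
B8 (54 ft³) → storage unit 5 (remaining 46 ft³)
B9 (70 ft³) → storage unit 6 (remaining 30 ft³)
B10 (59 ft³) → storage unit 7 (remaining 41 ft³)
B11 (17 ft³) → storage unit 3 (remaining 19 ft³)
B12 (30 ft³) → storage unit 5 (remaining 16 ft³)
B13 (64 ft³) → storage unit 8 (remaining 36 ft³)
B14 (68 ft³) → storage unit 9 (remaining 32 ft³)
B15 (21 ft³) → storage unit 4 (remaining 6 ft³)
B16 (69 ft³) → storage unit 10 (remaining 31 ft³)
B17 (68 ft³) → storage unit 11 (remaining 32 ft³)
Final storage units: [28,71] [11,26,52] [64,17] [73,21] [54,30] [70] [59] [64] [68] [69] [68].

11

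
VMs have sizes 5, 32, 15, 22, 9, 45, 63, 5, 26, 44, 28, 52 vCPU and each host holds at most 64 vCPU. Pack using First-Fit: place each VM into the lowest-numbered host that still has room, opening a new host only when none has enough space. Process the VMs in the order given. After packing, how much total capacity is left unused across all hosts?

102

host 1: place 5 vCPU, 59 vCPU left
host 1: place 32 vCPU, 27 vCPU left
host 1: place 15 vCPU, 12 vCPU left
host 2: place 22 vCPU, 42 vCPU left
host 1: place 9 vCPU, 3 vCPU left
host 3: place 45 vCPU, 19 vCPU left
host 4: place 63 vCPU, 1 vCPU left
host 2: place 5 vCPU, 37 vCPU left
host 2: place 26 vCPU, 11 vCPU left
host 5: place 44 vCPU, 20 vCPU left
host 6: place 28 vCPU, 36 vCPU left
host 7: place 52 vCPU, 12 vCPU left
7 hosts × 64 vCPU = 448 vCPU; used 346 vCPU; unused 102 vCPU.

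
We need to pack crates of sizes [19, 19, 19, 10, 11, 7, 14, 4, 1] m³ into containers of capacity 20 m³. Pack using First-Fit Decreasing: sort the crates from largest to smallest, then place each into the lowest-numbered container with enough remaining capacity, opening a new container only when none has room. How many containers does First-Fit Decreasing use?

Sorted descending: 19, 19, 19, 14, 11, 10, 7, 4, 1.
19 m³ → container 1 (remaining 1 m³)
19 m³ → container 2 (remaining 1 m³)
19 m³ → container 3 (remaining 1 m³)
14 m³ → container 4 (remaining 6 m³)
11 m³ → container 5 (remaining 9 m³)
10 m³ → container 6 (remaining 10 m³)
7 m³ → container 5 (remaining 2 m³)
4 m³ → container 4 (remaining 2 m³)
1 m³ → container 1 (remaining 0 m³)
Final containers: [19,1] [19] [19] [14,4] [11,7] [10].

6 containers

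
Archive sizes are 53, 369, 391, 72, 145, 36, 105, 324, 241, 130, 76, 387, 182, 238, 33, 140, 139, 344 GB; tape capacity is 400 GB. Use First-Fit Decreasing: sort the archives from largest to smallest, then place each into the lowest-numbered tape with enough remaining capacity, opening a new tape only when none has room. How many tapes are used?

9 tapes

Sorted descending: 391, 387, 369, 344, 324, 241, 238, 182, 145, 140, 139, 130, 105, 76, 72, 53, 36, 33.
Put 391 GB in tape 1; 9 GB remain.
Put 387 GB in tape 2; 13 GB remain.
Put 369 GB in tape 3; 31 GB remain.
Put 344 GB in tape 4; 56 GB remain.
Put 324 GB in tape 5; 76 GB remain.
Put 241 GB in tape 6; 159 GB remain.
Put 238 GB in tape 7; 162 GB remain.
Put 182 GB in tape 8; 218 GB remain.
Put 145 GB in tape 6; 14 GB remain.
Put 140 GB in tape 7; 22 GB remain.
Put 139 GB in tape 8; 79 GB remain.
Put 130 GB in tape 9; 270 GB remain.
Put 105 GB in tape 9; 165 GB remain.
Put 76 GB in tape 5; 0 GB remain.
Put 72 GB in tape 8; 7 GB remain.
Put 53 GB in tape 4; 3 GB remain.
Put 36 GB in tape 9; 129 GB remain.
Put 33 GB in tape 9; 96 GB remain.
Final tapes: [391] [387] [369] [344,53] [324,76] [241,145] [238,140] [182,139,72] [130,105,36,33].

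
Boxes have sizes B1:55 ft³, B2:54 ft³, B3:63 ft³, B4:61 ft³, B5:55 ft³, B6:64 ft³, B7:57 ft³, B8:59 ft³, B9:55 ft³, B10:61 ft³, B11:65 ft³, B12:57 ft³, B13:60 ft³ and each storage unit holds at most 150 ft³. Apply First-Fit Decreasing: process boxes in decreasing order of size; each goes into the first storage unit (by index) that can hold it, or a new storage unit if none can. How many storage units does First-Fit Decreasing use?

7 storage units

Sorted descending: 65, 64, 63, 61, 61, 60, 59, 57, 57, 55, 55, 55, 54.
storage unit 1: place 65 ft³, 85 ft³ left
storage unit 1: place 64 ft³, 21 ft³ left
storage unit 2: place 63 ft³, 87 ft³ left
storage unit 2: place 61 ft³, 26 ft³ left
storage unit 3: place 61 ft³, 89 ft³ left
storage unit 3: place 60 ft³, 29 ft³ left
storage unit 4: place 59 ft³, 91 ft³ left
storage unit 4: place 57 ft³, 34 ft³ left
storage unit 5: place 57 ft³, 93 ft³ left
storage unit 5: place 55 ft³, 38 ft³ left
storage unit 6: place 55 ft³, 95 ft³ left
storage unit 6: place 55 ft³, 40 ft³ left
storage unit 7: place 54 ft³, 96 ft³ left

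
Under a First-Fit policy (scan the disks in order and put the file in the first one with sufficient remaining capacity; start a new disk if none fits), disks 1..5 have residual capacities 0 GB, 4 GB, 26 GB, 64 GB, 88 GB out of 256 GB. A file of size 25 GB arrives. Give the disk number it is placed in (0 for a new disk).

3

Disks with room: disk 3 (26 GB), disk 4 (64 GB), disk 5 (88 GB).
The first with room is disk 3.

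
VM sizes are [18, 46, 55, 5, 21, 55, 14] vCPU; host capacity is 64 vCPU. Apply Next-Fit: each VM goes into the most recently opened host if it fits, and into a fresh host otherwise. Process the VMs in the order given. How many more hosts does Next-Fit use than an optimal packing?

1

Next-Fit: [18,46] [55,5] [21] [55] [14] → 5 hosts.
Total size 214 vCPU; any packing needs at least ⌈214/64⌉ = 4 hosts.
An optimal packing achieves that bound: [55,5] [55] [46,18] [21,14] → 4 hosts.
Excess: 5 − 4 = 1.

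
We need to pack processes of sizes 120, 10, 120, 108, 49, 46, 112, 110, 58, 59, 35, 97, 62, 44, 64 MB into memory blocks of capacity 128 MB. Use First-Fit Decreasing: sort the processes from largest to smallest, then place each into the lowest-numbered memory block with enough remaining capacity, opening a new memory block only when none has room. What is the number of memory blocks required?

10 memory blocks

Sorted descending: 120, 120, 112, 110, 108, 97, 64, 62, 59, 58, 49, 46, 44, 35, 10.
memory block 1: place 120 MB, 8 MB left
memory block 2: place 120 MB, 8 MB left
memory block 3: place 112 MB, 16 MB left
memory block 4: place 110 MB, 18 MB left
memory block 5: place 108 MB, 20 MB left
memory block 6: place 97 MB, 31 MB left
memory block 7: place 64 MB, 64 MB left
memory block 7: place 62 MB, 2 MB left
memory block 8: place 59 MB, 69 MB left
memory block 8: place 58 MB, 11 MB left
memory block 9: place 49 MB, 79 MB left
memory block 9: place 46 MB, 33 MB left
memory block 10: place 44 MB, 84 MB left
memory block 10: place 35 MB, 49 MB left
memory block 3: place 10 MB, 6 MB left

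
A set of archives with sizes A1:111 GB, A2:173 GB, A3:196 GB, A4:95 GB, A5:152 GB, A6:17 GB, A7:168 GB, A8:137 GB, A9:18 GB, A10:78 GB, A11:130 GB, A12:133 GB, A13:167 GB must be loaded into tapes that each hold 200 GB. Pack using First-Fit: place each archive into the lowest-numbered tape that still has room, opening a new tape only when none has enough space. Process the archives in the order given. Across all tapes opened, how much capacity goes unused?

425

A1 (111 GB) → tape 1 (remaining 89 GB)
A2 (173 GB) → tape 2 (remaining 27 GB)
A3 (196 GB) → tape 3 (remaining 4 GB)
A4 (95 GB) → tape 4 (remaining 105 GB)
A5 (152 GB) → tape 5 (remaining 48 GB)
A6 (17 GB) → tape 1 (remaining 72 GB)
A7 (168 GB) → tape 6 (remaining 32 GB)
A8 (137 GB) → tape 7 (remaining 63 GB)
A9 (18 GB) → tape 1 (remaining 54 GB)
A10 (78 GB) → tape 4 (remaining 27 GB)
A11 (130 GB) → tape 8 (remaining 70 GB)
A12 (133 GB) → tape 9 (remaining 67 GB)
A13 (167 GB) → tape 10 (remaining 33 GB)
10 tapes × 200 GB = 2000 GB; used 1575 GB; unused 425 GB.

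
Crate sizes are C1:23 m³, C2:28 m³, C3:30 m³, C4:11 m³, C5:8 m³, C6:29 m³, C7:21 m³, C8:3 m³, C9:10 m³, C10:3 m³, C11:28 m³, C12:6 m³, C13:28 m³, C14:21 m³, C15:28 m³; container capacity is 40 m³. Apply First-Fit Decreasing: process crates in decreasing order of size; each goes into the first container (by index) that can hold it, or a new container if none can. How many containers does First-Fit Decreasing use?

Sorted descending: 30, 29, 28, 28, 28, 28, 23, 21, 21, 11, 10, 8, 6, 3, 3.
container 1: place 30 m³, 10 m³ left
container 2: place 29 m³, 11 m³ left
container 3: place 28 m³, 12 m³ left
container 4: place 28 m³, 12 m³ left
container 5: place 28 m³, 12 m³ left
container 6: place 28 m³, 12 m³ left
container 7: place 23 m³, 17 m³ left
container 8: place 21 m³, 19 m³ left
container 9: place 21 m³, 19 m³ left
container 2: place 11 m³, 0 m³ left
container 1: place 10 m³, 0 m³ left
container 3: place 8 m³, 4 m³ left
container 4: place 6 m³, 6 m³ left
container 3: place 3 m³, 1 m³ left
container 4: place 3 m³, 3 m³ left
Final containers: [30,10] [29,11] [28,8,3] [28,6,3] [28] [28] [23] [21] [21].

9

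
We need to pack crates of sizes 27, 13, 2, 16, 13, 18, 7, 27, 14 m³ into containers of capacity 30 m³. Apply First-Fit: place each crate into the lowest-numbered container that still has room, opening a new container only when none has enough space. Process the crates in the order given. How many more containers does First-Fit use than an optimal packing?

1

First-Fit: [27,2] [13,16] [13,7] [18] [27] [14] → 6 containers.
Total size 137 m³; any packing needs at least ⌈137/30⌉ = 5 containers.
An optimal packing achieves that bound: [27,2] [27] [18,7] [16,14] [13,13] → 5 containers.
Excess: 6 − 5 = 1.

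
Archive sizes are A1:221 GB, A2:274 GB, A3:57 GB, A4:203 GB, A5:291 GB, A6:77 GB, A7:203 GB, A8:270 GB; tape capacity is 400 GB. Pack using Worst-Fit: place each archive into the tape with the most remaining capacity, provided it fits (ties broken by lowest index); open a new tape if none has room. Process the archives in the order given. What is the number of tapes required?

Put A1 (221 GB) in tape 1; 179 GB remain.
Put A2 (274 GB) in tape 2; 126 GB remain.
Put A3 (57 GB) in tape 1; 122 GB remain.
Put A4 (203 GB) in tape 3; 197 GB remain.
Put A5 (291 GB) in tape 4; 109 GB remain.
Put A6 (77 GB) in tape 3; 120 GB remain.
Put A7 (203 GB) in tape 5; 197 GB remain.
Put A8 (270 GB) in tape 6; 130 GB remain.
Final tapes: [221,57] [274] [203,77] [291] [203] [270].

6 tapes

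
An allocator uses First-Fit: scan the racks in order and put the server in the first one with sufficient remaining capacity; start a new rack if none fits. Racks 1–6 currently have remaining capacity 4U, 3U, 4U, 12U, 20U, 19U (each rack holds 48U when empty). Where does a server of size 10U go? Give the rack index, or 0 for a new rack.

4

Racks with room: rack 4 (12U), rack 5 (20U), rack 6 (19U).
The first with room is rack 4.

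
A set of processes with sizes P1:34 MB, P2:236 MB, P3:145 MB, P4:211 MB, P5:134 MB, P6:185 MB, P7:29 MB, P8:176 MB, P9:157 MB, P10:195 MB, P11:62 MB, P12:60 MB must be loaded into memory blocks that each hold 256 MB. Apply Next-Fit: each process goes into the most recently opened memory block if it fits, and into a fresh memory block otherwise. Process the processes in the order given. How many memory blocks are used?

Put P1 (34 MB) in memory block 1; 222 MB remain.
Put P2 (236 MB) in memory block 2; 20 MB remain.
Put P3 (145 MB) in memory block 3; 111 MB remain.
Put P4 (211 MB) in memory block 4; 45 MB remain.
Put P5 (134 MB) in memory block 5; 122 MB remain.
Put P6 (185 MB) in memory block 6; 71 MB remain.
Put P7 (29 MB) in memory block 6; 42 MB remain.
Put P8 (176 MB) in memory block 7; 80 MB remain.
Put P9 (157 MB) in memory block 8; 99 MB remain.
Put P10 (195 MB) in memory block 9; 61 MB remain.
Put P11 (62 MB) in memory block 10; 194 MB remain.
Put P12 (60 MB) in memory block 10; 134 MB remain.
Final memory blocks: [34] [236] [145] [211] [134] [185,29] [176] [157] [195] [62,60].

10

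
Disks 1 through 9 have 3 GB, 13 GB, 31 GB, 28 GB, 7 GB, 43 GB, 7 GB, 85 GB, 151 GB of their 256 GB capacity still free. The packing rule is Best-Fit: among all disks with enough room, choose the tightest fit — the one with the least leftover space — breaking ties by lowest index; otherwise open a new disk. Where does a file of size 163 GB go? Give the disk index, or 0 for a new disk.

0

No disk has ≥ 163 GB free, so a new disk is opened.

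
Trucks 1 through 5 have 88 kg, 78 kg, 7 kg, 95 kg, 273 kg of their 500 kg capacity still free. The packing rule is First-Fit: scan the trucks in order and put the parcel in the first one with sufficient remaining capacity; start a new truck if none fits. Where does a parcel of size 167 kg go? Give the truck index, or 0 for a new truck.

Trucks with room: truck 5 (273 kg).
The first with room is truck 5.

5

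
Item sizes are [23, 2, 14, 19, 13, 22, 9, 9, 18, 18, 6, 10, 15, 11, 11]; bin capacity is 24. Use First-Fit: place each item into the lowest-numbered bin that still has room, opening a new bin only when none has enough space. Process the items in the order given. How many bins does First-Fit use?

bin 1: place 23, 1 left
bin 2: place 2, 22 left
bin 2: place 14, 8 left
bin 3: place 19, 5 left
bin 4: place 13, 11 left
bin 5: place 22, 2 left
bin 4: place 9, 2 left
bin 6: place 9, 15 left
bin 7: place 18, 6 left
bin 8: place 18, 6 left
bin 2: place 6, 2 left
bin 6: place 10, 5 left
bin 9: place 15, 9 left
bin 10: place 11, 13 left
bin 10: place 11, 2 left
Final bins: [23] [2,14,6] [19] [13,9] [22] [9,10] [18] [18] [15] [11,11].

10 bins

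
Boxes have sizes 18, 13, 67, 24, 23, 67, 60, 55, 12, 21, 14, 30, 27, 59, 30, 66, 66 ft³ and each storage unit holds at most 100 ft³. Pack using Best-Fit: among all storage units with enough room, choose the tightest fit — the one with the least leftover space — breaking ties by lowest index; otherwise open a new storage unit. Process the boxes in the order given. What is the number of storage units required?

8

Put 18 ft³ in storage unit 1; 82 ft³ remain.
Put 13 ft³ in storage unit 1; 69 ft³ remain.
Put 67 ft³ in storage unit 1; 2 ft³ remain.
Put 24 ft³ in storage unit 2; 76 ft³ remain.
Put 23 ft³ in storage unit 2; 53 ft³ remain.
Put 67 ft³ in storage unit 3; 33 ft³ remain.
Put 60 ft³ in storage unit 4; 40 ft³ remain.
Put 55 ft³ in storage unit 5; 45 ft³ remain.
Put 12 ft³ in storage unit 3; 21 ft³ remain.
Put 21 ft³ in storage unit 3; 0 ft³ remain.
Put 14 ft³ in storage unit 4; 26 ft³ remain.
Put 30 ft³ in storage unit 5; 15 ft³ remain.
Put 27 ft³ in storage unit 2; 26 ft³ remain.
Put 59 ft³ in storage unit 6; 41 ft³ remain.
Put 30 ft³ in storage unit 6; 11 ft³ remain.
Put 66 ft³ in storage unit 7; 34 ft³ remain.
Put 66 ft³ in storage unit 8; 34 ft³ remain.
Final storage units: [18,13,67] [24,23,27] [67,12,21] [60,14] [55,30] [59,30] [66] [66].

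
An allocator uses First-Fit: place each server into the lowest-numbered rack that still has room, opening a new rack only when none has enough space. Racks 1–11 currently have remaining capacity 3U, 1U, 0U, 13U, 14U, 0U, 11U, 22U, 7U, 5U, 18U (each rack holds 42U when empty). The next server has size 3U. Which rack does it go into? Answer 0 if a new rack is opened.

1

Racks with room: rack 1 (3U), rack 4 (13U), rack 5 (14U), rack 7 (11U), rack 8 (22U), rack 9 (7U), rack 10 (5U), rack 11 (18U).
The first with room is rack 1.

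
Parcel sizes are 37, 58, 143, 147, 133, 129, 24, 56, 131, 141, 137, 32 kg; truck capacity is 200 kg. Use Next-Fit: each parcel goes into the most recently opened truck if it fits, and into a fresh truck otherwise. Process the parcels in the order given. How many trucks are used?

Put 37 kg in truck 1; 163 kg remain.
Put 58 kg in truck 1; 105 kg remain.
Put 143 kg in truck 2; 57 kg remain.
Put 147 kg in truck 3; 53 kg remain.
Put 133 kg in truck 4; 67 kg remain.
Put 129 kg in truck 5; 71 kg remain.
Put 24 kg in truck 5; 47 kg remain.
Put 56 kg in truck 6; 144 kg remain.
Put 131 kg in truck 6; 13 kg remain.
Put 141 kg in truck 7; 59 kg remain.
Put 137 kg in truck 8; 63 kg remain.
Put 32 kg in truck 8; 31 kg remain.
Final trucks: [37,58] [143] [147] [133] [129,24] [56,131] [141] [137,32].

8 trucks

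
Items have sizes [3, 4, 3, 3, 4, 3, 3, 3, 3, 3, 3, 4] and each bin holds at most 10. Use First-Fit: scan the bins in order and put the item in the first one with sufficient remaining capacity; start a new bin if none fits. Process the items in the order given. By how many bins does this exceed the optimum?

0

First-Fit: [3,4,3] [3,4,3] [3,3,3] [3,3,4] → 4 bins.
Total size 39; any packing needs at least ⌈39/10⌉ = 4 bins.
So 4 is already optimal.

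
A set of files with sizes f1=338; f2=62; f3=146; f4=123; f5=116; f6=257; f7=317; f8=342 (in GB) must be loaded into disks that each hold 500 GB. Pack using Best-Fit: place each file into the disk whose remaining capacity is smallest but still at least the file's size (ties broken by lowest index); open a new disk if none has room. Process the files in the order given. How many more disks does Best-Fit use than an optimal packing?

Best-Fit: [338,62] [146,123,116] [257] [317] [342] → 5 disks.
Total size 1701 GB; any packing needs at least ⌈1701/500⌉ = 4 disks.
An optimal packing achieves that bound: [342,146] [338,123] [317,116,62] [257] → 4 disks.
Excess: 5 − 4 = 1.

1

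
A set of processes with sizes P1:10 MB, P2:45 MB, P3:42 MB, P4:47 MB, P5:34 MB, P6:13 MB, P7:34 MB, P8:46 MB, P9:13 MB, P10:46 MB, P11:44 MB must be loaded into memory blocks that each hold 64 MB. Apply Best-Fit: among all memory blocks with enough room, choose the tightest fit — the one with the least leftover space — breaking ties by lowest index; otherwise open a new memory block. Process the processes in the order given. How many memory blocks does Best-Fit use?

Put P1 (10 MB) in memory block 1; 54 MB remain.
Put P2 (45 MB) in memory block 1; 9 MB remain.
Put P3 (42 MB) in memory block 2; 22 MB remain.
Put P4 (47 MB) in memory block 3; 17 MB remain.
Put P5 (34 MB) in memory block 4; 30 MB remain.
Put P6 (13 MB) in memory block 3; 4 MB remain.
Put P7 (34 MB) in memory block 5; 30 MB remain.
Put P8 (46 MB) in memory block 6; 18 MB remain.
Put P9 (13 MB) in memory block 6; 5 MB remain.
Put P10 (46 MB) in memory block 7; 18 MB remain.
Put P11 (44 MB) in memory block 8; 20 MB remain.

8 memory blocks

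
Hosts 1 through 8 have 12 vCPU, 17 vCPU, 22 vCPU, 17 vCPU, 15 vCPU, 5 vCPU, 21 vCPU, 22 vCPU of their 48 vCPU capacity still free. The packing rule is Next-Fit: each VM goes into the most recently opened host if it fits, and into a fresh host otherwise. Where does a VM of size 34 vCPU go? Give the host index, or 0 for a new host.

Next-Fit only looks at host 8, which has 22 vCPU free.
34 vCPU does not fit, so a new host is opened.

0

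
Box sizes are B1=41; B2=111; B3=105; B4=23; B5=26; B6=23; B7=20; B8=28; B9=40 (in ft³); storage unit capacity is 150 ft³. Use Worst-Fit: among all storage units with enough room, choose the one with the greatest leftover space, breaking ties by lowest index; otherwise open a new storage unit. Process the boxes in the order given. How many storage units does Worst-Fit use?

B1 (41 ft³) → storage unit 1 (remaining 109 ft³)
B2 (111 ft³) → storage unit 2 (remaining 39 ft³)
B3 (105 ft³) → storage unit 1 (remaining 4 ft³)
B4 (23 ft³) → storage unit 2 (remaining 16 ft³)
B5 (26 ft³) → storage unit 3 (remaining 124 ft³)
B6 (23 ft³) → storage unit 3 (remaining 101 ft³)
B7 (20 ft³) → storage unit 3 (remaining 81 ft³)
B8 (28 ft³) → storage unit 3 (remaining 53 ft³)
B9 (40 ft³) → storage unit 3 (remaining 13 ft³)

3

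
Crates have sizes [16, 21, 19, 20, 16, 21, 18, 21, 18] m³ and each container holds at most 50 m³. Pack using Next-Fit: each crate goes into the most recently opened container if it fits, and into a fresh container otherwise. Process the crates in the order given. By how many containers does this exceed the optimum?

Next-Fit: [16,21] [19,20] [16,21] [18,21] [18] → 5 containers.
Total size 170 m³; any packing needs at least ⌈170/50⌉ = 4 containers.
An optimal packing achieves that bound: [21,21] [21,20] [19,18] [18,16,16] → 4 containers.
Excess: 5 − 4 = 1.

1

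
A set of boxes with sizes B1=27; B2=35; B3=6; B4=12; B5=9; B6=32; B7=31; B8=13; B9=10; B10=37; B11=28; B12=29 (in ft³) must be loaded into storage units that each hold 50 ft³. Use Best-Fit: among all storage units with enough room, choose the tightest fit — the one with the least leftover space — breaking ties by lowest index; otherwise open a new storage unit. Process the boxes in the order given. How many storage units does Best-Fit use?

7

B1 (27 ft³) → storage unit 1 (remaining 23 ft³)
B2 (35 ft³) → storage unit 2 (remaining 15 ft³)
B3 (6 ft³) → storage unit 2 (remaining 9 ft³)
B4 (12 ft³) → storage unit 1 (remaining 11 ft³)
B5 (9 ft³) → storage unit 2 (remaining 0 ft³)
B6 (32 ft³) → storage unit 3 (remaining 18 ft³)
B7 (31 ft³) → storage unit 4 (remaining 19 ft³)
B8 (13 ft³) → storage unit 3 (remaining 5 ft³)
B9 (10 ft³) → storage unit 1 (remaining 1 ft³)
B10 (37 ft³) → storage unit 5 (remaining 13 ft³)
B11 (28 ft³) → storage unit 6 (remaining 22 ft³)
B12 (29 ft³) → storage unit 7 (remaining 21 ft³)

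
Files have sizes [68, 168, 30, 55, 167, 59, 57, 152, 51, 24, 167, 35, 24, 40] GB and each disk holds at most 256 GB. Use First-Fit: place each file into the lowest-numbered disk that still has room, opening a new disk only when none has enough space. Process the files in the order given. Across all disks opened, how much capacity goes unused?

183

Put 68 GB in disk 1; 188 GB remain.
Put 168 GB in disk 1; 20 GB remain.
Put 30 GB in disk 2; 226 GB remain.
Put 55 GB in disk 2; 171 GB remain.
Put 167 GB in disk 2; 4 GB remain.
Put 59 GB in disk 3; 197 GB remain.
Put 57 GB in disk 3; 140 GB remain.
Put 152 GB in disk 4; 104 GB remain.
Put 51 GB in disk 3; 89 GB remain.
Put 24 GB in disk 3; 65 GB remain.
Put 167 GB in disk 5; 89 GB remain.
Put 35 GB in disk 3; 30 GB remain.
Put 24 GB in disk 3; 6 GB remain.
Put 40 GB in disk 4; 64 GB remain.
5 disks × 256 GB = 1280 GB; used 1097 GB; unused 183 GB.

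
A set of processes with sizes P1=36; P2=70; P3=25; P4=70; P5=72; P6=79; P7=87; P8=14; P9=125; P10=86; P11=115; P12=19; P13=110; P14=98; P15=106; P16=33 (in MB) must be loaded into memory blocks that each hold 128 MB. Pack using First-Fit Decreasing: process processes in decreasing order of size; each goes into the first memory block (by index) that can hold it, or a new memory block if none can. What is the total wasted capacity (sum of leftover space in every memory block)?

Sorted descending: 125, 115, 110, 106, 98, 87, 86, 79, 72, 70, 70, 36, 33, 25, 19, 14.
memory block 1: place 125 MB, 3 MB left
memory block 2: place 115 MB, 13 MB left
memory block 3: place 110 MB, 18 MB left
memory block 4: place 106 MB, 22 MB left
memory block 5: place 98 MB, 30 MB left
memory block 6: place 87 MB, 41 MB left
memory block 7: place 86 MB, 42 MB left
memory block 8: place 79 MB, 49 MB left
memory block 9: place 72 MB, 56 MB left
memory block 10: place 70 MB, 58 MB left
memory block 11: place 70 MB, 58 MB left
memory block 6: place 36 MB, 5 MB left
memory block 7: place 33 MB, 9 MB left
memory block 5: place 25 MB, 5 MB left
memory block 4: place 19 MB, 3 MB left
memory block 3: place 14 MB, 4 MB left
11 memory blocks × 128 MB = 1408 MB; used 1145 MB; unused 263 MB.

263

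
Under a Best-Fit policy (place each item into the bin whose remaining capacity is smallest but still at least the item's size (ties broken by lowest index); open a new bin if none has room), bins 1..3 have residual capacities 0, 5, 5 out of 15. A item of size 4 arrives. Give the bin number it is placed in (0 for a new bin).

2

Bins with room: bin 2 (5), bin 3 (5).
Tightest fit is bin 2 with 5 free.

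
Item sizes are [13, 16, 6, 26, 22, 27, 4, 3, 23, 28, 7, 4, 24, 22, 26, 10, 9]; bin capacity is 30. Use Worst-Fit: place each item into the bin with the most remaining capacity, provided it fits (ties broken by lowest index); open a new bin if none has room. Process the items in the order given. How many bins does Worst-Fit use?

Put 13 in bin 1; 17 remain.
Put 16 in bin 1; 1 remain.
Put 6 in bin 2; 24 remain.
Put 26 in bin 3; 4 remain.
Put 22 in bin 2; 2 remain.
Put 27 in bin 4; 3 remain.
Put 4 in bin 3; 0 remain.
Put 3 in bin 4; 0 remain.
Put 23 in bin 5; 7 remain.
Put 28 in bin 6; 2 remain.
Put 7 in bin 5; 0 remain.
Put 4 in bin 7; 26 remain.
Put 24 in bin 7; 2 remain.
Put 22 in bin 8; 8 remain.
Put 26 in bin 9; 4 remain.
Put 10 in bin 10; 20 remain.
Put 9 in bin 10; 11 remain.

10 bins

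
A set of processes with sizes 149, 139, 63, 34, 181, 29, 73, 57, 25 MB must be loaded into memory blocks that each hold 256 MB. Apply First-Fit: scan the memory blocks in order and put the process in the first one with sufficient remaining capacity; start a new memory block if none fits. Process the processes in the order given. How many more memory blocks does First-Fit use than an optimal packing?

First-Fit: [149,63,34] [139,29,73] [181,57] [25] → 4 memory blocks.
Total size 750 MB; any packing needs at least ⌈750/256⌉ = 3 memory blocks.
An optimal packing achieves that bound: [181,73] [149,63,34] [139,57,29,25] → 3 memory blocks.
Excess: 4 − 3 = 1.

1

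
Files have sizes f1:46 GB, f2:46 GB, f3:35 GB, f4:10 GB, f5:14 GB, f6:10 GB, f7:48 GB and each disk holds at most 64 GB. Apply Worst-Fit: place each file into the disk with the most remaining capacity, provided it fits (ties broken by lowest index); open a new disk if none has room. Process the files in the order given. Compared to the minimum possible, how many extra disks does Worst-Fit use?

0

Worst-Fit: [46,10] [46] [35,10,14] [48] → 4 disks.
Total size 209 GB; any packing needs at least ⌈209/64⌉ = 4 disks.
So 4 is already optimal.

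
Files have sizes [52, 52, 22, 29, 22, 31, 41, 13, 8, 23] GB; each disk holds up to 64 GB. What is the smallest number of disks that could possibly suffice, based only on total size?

Total size = 52 + 52 + 22 + 29 + 22 + 31 + 41 + 13 + 8 + 23 = 293 GB.
⌈293 / 64⌉ = 5.

5 disks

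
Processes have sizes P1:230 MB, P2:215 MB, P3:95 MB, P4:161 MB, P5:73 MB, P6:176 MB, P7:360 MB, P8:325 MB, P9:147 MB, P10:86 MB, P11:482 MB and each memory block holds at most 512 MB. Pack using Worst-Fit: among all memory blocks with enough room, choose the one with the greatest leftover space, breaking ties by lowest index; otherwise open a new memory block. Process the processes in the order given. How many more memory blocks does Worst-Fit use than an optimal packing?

0

Worst-Fit: [230,215] [95,161,73,176] [360,86] [325,147] [482] → 5 memory blocks.
Total size 2350 MB; any packing needs at least ⌈2350/512⌉ = 5 memory blocks.
So 5 is already optimal.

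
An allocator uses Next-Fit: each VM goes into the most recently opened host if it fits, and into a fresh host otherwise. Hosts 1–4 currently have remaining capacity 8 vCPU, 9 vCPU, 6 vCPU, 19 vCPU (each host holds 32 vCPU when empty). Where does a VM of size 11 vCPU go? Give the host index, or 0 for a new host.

4

Next-Fit only looks at host 4, which has 19 vCPU free.
11 vCPU fits there.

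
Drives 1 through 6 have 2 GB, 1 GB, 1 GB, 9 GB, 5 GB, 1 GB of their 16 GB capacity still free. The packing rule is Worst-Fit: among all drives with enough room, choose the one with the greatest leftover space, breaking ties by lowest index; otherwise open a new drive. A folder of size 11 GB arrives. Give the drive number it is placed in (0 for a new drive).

0

No drive has ≥ 11 GB free, so a new drive is opened.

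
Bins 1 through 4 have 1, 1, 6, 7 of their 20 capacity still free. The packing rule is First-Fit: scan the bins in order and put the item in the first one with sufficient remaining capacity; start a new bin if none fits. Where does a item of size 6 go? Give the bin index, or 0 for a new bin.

Bins with room: bin 3 (6), bin 4 (7).
The first with room is bin 3.

3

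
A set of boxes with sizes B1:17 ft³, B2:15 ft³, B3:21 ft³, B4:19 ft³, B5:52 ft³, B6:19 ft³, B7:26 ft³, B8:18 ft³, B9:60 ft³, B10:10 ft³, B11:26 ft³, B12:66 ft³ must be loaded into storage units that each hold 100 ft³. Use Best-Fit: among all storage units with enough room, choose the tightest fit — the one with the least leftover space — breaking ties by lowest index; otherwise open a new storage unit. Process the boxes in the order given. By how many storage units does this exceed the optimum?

0

Best-Fit: [17,15,21,19,19] [52,26,18] [60,10,26] [66] → 4 storage units.
Total size 349 ft³; any packing needs at least ⌈349/100⌉ = 4 storage units.
So 4 is already optimal.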